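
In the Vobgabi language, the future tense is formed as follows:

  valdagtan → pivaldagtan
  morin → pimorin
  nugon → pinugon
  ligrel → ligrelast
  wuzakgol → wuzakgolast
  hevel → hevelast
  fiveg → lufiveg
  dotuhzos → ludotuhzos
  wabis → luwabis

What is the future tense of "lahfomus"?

lulahfomus

nugon and wuzakgol both have last vowel 'o' yet inflect differently (pinugon, wuzakgolast), so the last vowel is not what conditions the rule; the final letter is.
"lahfomus" ends in -s. The stems ending in -s (dotuhzos → ludotuhzos, wabis → luwabis) add the prefix lu-.
The other patterns: stems ending in -n add the prefix pi-; stems ending in -l add -ast.
So lahfomus → lulahfomus.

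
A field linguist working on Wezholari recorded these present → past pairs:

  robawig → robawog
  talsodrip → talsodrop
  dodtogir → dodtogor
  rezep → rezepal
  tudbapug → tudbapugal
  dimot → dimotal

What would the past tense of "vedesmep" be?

vedesmepal

talsodrip and rezep both end in -p yet inflect differently (talsodrop, rezepal), so the final letter is not what conditions the rule; the last vowel is.
"vedesmep" has last vowel 'e'. The one such stem in the data (rezep → rezepal) adds -al, so the same rule applies.
So vedesmep → vedesmepal.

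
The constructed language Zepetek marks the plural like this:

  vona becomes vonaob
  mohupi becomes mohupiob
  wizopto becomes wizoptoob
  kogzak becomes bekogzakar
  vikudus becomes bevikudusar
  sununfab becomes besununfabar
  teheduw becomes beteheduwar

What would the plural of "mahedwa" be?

vona and kogzak both have last vowel 'a' yet inflect differently (vonaob, bekogzakar), so the last vowel is not what conditions the rule; whether the stem ends in a vowel or a consonant is.
"mahedwa" ends in a vowel. The stems ending in a vowel (vona → vonaob, mohupi → mohupiob, wizopto → wizoptoob) add -ob.
The other pattern: stems ending in a consonant add be- … -ar around the stem.
So mahedwa → mahedwaob.

mahedwaob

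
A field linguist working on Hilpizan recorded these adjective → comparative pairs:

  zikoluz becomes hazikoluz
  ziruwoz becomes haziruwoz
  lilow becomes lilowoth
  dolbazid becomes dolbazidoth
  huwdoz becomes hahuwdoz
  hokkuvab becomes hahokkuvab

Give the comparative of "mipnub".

hamipnub

"mipnub" ends in -b. The one such stem in the data (hokkuvab → hahokkuvab) adds the prefix ha-, so the same rule applies.
The other pattern: stems ending in -d or -w add -oth.
So mipnub → hamipnub.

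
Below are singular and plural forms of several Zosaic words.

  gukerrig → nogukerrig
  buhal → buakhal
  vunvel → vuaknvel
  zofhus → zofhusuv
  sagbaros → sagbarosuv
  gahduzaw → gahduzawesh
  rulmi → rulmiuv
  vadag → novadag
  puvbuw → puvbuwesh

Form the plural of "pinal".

piaknal

buhal and vadag both have last vowel 'a' yet inflect differently (buakhal, novadag), so the last vowel is not what conditions the rule; the final letter is.
"pinal" ends in -l. The stems ending in -l (buhal → buakhal, vunvel → vuaknvel) insert -ak- after the first vowel.
The other patterns: stems ending in -g add the prefix no-; stems ending in -w add -esh; stems ending in -i or -s add -uv.
So pinal → piaknal.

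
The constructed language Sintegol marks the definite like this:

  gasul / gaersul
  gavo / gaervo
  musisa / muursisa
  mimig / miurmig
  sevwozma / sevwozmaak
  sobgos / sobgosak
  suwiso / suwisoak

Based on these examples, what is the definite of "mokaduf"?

gavo and suwiso both end in -o yet inflect differently (gaervo, suwisoak), so the final letter is not what conditions the rule; the first letter is.
"mokaduf" begins with m-. The stems beginning with m- (mimig → miurmig, musisa → muursisa) insert -ur- after the first vowel.
The other patterns: stems beginning with g- insert -er- after the first vowel; stems beginning with s- add -ak.
So mokaduf → mourkaduf.

mourkaduf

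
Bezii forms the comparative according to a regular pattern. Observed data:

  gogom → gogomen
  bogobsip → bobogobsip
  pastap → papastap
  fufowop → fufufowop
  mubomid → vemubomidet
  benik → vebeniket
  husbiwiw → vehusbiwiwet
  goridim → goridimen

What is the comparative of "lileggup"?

gogom and fufowop both have last vowel 'o' yet inflect differently (gogomen, fufufowop), so the last vowel is not what conditions the rule; the final letter is.
"lileggup" ends in -p. The stems ending in -p (fufowop → fufufowop, pastap → papastap, bogobsip → bobogobsip) repeat the first consonant+vowel as a prefix.
So lileggup → lilileggup.

lilileggup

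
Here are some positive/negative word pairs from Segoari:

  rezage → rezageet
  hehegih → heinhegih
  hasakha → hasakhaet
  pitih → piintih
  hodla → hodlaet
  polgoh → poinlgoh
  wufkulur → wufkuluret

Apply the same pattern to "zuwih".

hehegih and hasakha both begin with h- yet inflect differently (heinhegih, hasakhaet), so the first letter is not what conditions the rule; the final letter is.
"zuwih" ends in -h. The stems ending in -h (polgoh → poinlgoh, pitih → piintih, hehegih → heinhegih) insert -in- after the first vowel.
The other pattern: stems ending in -a, -e or -r add -et.
So zuwih → zuinwih.

zuinwih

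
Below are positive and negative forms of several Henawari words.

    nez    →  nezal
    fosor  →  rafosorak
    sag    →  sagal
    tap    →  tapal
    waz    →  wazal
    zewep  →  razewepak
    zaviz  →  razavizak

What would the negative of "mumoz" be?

ramumozak

"mumoz" has 2 vowels. The stems with 2 vowels (zaviz → razavizak, fosor → rafosorak, zewep → razewepak) add ra- … -ak around the stem.
So mumoz → ramumozak.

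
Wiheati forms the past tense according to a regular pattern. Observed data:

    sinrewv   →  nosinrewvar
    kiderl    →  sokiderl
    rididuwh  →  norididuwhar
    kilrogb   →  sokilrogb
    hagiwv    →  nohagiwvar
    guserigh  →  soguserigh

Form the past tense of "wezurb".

sowezurb

rididuwh and guserigh both end in -h yet inflect differently (norididuwhar, soguserigh), so the final letter is not what conditions the rule; the second-to-last letter is.
"wezurb" has second-to-last letter 'r'. The one such stem in the data (kiderl → sokiderl) adds the prefix so-, so the same rule applies.
So wezurb → sowezurb.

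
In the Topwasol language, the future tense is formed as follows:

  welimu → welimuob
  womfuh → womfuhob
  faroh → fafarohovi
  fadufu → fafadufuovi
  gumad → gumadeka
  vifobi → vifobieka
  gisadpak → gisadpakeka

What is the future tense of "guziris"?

womfuh and faroh both end in -h yet inflect differently (womfuhob, fafarohovi), so the final letter is not what conditions the rule; the first letter is.
"guziris" begins with g-. The stems beginning with g- (gumad → gumadeka, gisadpak → gisadpakeka) add -eka.
So guziris → guziriseka.

guziriseka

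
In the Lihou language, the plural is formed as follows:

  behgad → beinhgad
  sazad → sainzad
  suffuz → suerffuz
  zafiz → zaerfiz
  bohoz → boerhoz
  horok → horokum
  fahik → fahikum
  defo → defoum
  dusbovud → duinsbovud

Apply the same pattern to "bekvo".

dusbovud and suffuz both have last vowel 'u' yet inflect differently (duinsbovud, suerffuz), so the last vowel is not what conditions the rule; the final letter is.
"bekvo" ends in -o. The one such stem in the data (defo → defoum) adds -um, so the same rule applies.
The other patterns: stems ending in -d insert -in- after the first vowel; stems ending in -z insert -er- after the first vowel.
So bekvo → bekvoum.

bekvoum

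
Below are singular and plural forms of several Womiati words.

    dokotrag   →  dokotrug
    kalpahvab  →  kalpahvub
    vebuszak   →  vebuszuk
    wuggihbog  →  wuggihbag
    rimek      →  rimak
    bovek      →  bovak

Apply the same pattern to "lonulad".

lonulud

dokotrag and wuggihbog both end in -g yet inflect differently (dokotrug, wuggihbag), so the final letter is not what conditions the rule; the last vowel is.
"lonulad" has last vowel 'a'. The stems whose last vowel is 'a' (dokotrag → dokotrug, kalpahvab → kalpahvub, vebuszak → vebuszuk) change the last vowel to 'u'.
So lonulad → lonulud.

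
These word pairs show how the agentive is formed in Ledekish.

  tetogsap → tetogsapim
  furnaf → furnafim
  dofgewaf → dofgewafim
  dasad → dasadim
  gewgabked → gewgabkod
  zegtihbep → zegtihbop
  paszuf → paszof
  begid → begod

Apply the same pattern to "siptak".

dasad and gewgabked both end in -d yet inflect differently (dasadim, gewgabkod), so the final letter is not what conditions the rule; the last vowel is.
"siptak" has last vowel 'a'. The stems whose last vowel is 'a' (tetogsap → tetogsapim, furnaf → furnafim, dofgewaf → dofgewafim) add -im.
So siptak → siptakim.

siptakim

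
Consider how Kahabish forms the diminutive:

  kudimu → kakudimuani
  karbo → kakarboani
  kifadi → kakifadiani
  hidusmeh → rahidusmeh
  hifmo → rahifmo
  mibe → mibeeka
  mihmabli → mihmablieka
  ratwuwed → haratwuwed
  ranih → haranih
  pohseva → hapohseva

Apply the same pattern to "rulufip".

karbo and hifmo both end in -o yet inflect differently (kakarboani, rahifmo), so the final letter is not what conditions the rule; the first letter is.
"rulufip" begins with r-. The stems beginning with r- (ratwuwed → haratwuwed, ranih → haranih) add the prefix ha-.
The other patterns: stems beginning with k- add ka- … -ani around the stem; stems beginning with h- add the prefix ra-; stems beginning with m- add -eka.
So rulufip → harulufip.

harulufip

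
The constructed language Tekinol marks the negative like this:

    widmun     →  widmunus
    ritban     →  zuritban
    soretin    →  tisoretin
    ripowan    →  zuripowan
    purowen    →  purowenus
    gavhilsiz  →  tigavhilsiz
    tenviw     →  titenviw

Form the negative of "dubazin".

tidubazin

ritban and soretin both end in -n yet inflect differently (zuritban, tisoretin), so the final letter is not what conditions the rule; the last vowel is.
"dubazin" has last vowel 'i'. The stems whose last vowel is 'i' (tenviw → titenviw, gavhilsiz → tigavhilsiz, soretin → tisoretin) add the prefix ti-.
The other patterns: stems whose last vowel is 'a' add the prefix zu-; stems whose last vowel is 'e' or 'u' add -us.
So dubazin → tidubazin.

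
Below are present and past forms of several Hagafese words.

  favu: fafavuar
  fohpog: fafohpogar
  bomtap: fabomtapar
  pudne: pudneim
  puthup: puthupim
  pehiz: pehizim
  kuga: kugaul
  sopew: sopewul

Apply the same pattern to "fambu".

fafambuar

bomtap and puthup both end in -p yet inflect differently (fabomtapar, puthupim), so the final letter is not what conditions the rule; the first letter is.
"fambu" begins with f-. The stems beginning with f- (favu → fafavuar, fohpog → fafohpogar) add fa- … -ar around the stem.
So fambu → fafambuar.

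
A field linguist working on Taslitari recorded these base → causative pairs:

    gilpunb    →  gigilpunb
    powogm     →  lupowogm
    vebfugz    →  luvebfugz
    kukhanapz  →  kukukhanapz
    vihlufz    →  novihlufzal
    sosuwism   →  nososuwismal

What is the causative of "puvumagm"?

vebfugz and kukhanapz both end in -z yet inflect differently (luvebfugz, kukukhanapz), so the final letter is not what conditions the rule; the second-to-last letter is.
"puvumagm" has second-to-last letter 'g'. The stems whose second-to-last letter is 'g' (vebfugz → luvebfugz, powogm → lupowogm) add the prefix lu-.
The other patterns: stems whose second-to-last letter is 'n' or 'p' repeat the first consonant+vowel as a prefix; stems whose second-to-last letter is 'f' or 's' add no- … -al around the stem.
So puvumagm → lupuvumagm.

lupuvumagm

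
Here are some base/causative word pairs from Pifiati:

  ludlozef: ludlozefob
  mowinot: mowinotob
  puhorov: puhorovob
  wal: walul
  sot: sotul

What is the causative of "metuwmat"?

metuwmatob

mowinot and sot both end in -t yet inflect differently (mowinotob, sotul), so the final letter is not what conditions the rule; the number of vowels is.
"metuwmat" has 3 vowels. The stems with 3 vowels (puhorov → puhorovob, ludlozef → ludlozefob, mowinot → mowinotob) add -ob.
The other pattern: stems with 1 vowel add -ul.
So metuwmat → metuwmatob.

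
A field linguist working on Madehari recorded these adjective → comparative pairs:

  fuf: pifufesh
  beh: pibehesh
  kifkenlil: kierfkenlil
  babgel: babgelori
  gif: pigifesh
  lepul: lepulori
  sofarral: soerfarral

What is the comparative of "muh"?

babgel and kifkenlil both end in -l yet inflect differently (babgelori, kierfkenlil), so the final letter is not what conditions the rule; the number of vowels is.
"muh" has 1 vowel. The stems with 1 vowel (fuf → pifufesh, gif → pigifesh, beh → pibehesh) add pi- … -esh around the stem.
The other patterns: stems with 2 vowels add -ori; stems with 3 vowels insert -er- after the first vowel.
So muh → pimuhesh.

pimuhesh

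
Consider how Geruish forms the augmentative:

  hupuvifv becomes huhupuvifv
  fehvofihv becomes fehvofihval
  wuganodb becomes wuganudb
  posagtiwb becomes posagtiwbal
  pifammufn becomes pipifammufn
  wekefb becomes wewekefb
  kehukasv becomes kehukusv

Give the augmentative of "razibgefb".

rarazibgefb

fehvofihv and hupuvifv both end in -v yet inflect differently (fehvofihval, huhupuvifv), so the final letter is not what conditions the rule; the second-to-last letter is.
"razibgefb" has second-to-last letter 'f'. The stems whose second-to-last letter is 'f' (hupuvifv → huhupuvifv, wekefb → wewekefb, pifammufn → pipifammufn) repeat the first consonant+vowel as a prefix.
So razibgefb → rarazibgefb.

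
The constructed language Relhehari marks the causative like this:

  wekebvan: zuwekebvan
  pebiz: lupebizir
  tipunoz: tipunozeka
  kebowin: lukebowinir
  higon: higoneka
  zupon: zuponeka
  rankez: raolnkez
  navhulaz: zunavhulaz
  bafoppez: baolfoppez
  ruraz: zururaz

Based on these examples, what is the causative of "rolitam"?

zurolitam

"rolitam" has last vowel 'a'. The stems whose last vowel is 'a' (wekebvan → zuwekebvan, navhulaz → zunavhulaz, ruraz → zururaz) add the prefix zu-.
The other patterns: stems whose last vowel is 'i' add lu- … -ir around the stem; stems whose last vowel is 'o' add -eka; stems whose last vowel is 'e' insert -ol- after the first vowel.
So rolitam → zurolitam.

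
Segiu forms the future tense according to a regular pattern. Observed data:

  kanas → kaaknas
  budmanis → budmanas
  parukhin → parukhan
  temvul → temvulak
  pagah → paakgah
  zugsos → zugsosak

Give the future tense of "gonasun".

kanas and budmanis both end in -s yet inflect differently (kaaknas, budmanas), so the final letter is not what conditions the rule; the last vowel is.
"gonasun" has last vowel 'u'. The one such stem in the data (temvul → temvulak) adds -ak, so the same rule applies.
So gonasun → gonasunak.

gonasunak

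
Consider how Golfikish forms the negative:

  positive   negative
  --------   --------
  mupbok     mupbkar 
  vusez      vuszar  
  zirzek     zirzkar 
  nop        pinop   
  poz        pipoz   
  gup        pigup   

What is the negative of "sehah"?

vusez and poz both end in -z yet inflect differently (vuszar, pipoz), so the final letter is not what conditions the rule; the number of vowels is.
"sehah" has 2 vowels. The stems with 2 vowels (mupbok → mupbkar, vusez → vuszar, zirzek → zirzkar) delete the last vowel and add -ar.
The other pattern: stems with 1 vowel add the prefix pi-.
So sehah → sehhar.

sehhar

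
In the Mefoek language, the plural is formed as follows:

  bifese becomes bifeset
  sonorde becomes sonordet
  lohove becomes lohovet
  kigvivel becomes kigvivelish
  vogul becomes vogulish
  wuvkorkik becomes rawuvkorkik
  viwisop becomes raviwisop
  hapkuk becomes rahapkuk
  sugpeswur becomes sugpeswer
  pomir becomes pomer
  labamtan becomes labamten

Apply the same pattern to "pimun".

"pimun" ends in -n. The one such stem in the data (labamtan → labamten) changes the last vowel to 'e' (as do sugpeswur, pomir), so the same rule applies.
The other patterns: stems ending in -e drop the final letter and add -et; stems ending in -l add -ish; stems ending in -k or -p add the prefix ra-.
So pimun → pimen.

pimen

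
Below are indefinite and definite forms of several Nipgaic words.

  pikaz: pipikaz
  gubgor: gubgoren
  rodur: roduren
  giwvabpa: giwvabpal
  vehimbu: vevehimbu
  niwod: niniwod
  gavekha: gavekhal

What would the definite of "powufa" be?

powufal

gubgor and niwod both have last vowel 'o' yet inflect differently (gubgoren, niniwod), so the last vowel is not what conditions the rule; the final letter is.
"powufa" ends in -a. The stems ending in -a (gavekha → gavekhal, giwvabpa → giwvabpal) drop the final letter and add -al.
The other patterns: stems ending in -r add -en; stems ending in -d, -u or -z repeat the first consonant+vowel as a prefix.
So powufa → powufal.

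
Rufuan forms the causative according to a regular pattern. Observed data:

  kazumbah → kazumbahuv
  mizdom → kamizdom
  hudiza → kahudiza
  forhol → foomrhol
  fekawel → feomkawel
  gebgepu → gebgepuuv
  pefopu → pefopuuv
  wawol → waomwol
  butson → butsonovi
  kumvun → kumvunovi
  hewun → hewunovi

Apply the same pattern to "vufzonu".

wawol and butson both have last vowel 'o' yet inflect differently (waomwol, butsonovi), so the last vowel is not what conditions the rule; the final letter is.
"vufzonu" ends in -u. The stems ending in -u (gebgepu → gebgepuuv, pefopu → pefopuuv) add -uv.
So vufzonu → vufzonuuv.

vufzonuuv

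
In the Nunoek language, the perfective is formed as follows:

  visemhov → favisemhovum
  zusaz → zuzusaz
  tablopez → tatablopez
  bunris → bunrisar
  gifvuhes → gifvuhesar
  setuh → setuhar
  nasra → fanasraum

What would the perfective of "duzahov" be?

"duzahov" ends in -v. The one such stem in the data (visemhov → favisemhovum) adds fa- … -um around the stem, so the same rule applies.
So duzahov → faduzahovum.

faduzahovum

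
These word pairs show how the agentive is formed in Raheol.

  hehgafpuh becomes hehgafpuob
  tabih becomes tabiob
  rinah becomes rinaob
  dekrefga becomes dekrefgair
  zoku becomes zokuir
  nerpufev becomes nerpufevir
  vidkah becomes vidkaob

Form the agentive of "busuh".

busuob

rinah and dekrefga both have last vowel 'a' yet inflect differently (rinaob, dekrefgair), so the last vowel is not what conditions the rule; the final letter is.
"busuh" ends in -h. The stems ending in -h (rinah → rinaob, tabih → tabiob, hehgafpuh → hehgafpuob) drop the final letter and add -ob.
The other pattern: stems ending in -a, -u or -v add -ir.
So busuh → busuob.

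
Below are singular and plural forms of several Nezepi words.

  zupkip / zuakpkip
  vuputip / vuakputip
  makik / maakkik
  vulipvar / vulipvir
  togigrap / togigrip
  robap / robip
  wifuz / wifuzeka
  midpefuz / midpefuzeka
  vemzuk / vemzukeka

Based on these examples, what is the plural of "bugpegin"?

buakgpegin

zupkip and togigrap both end in -p yet inflect differently (zuakpkip, togigrip), so the final letter is not what conditions the rule; the last vowel is.
"bugpegin" has last vowel 'i'. The stems whose last vowel is 'i' (zupkip → zuakpkip, vuputip → vuakputip, makik → maakkik) insert -ak- after the first vowel.
So bugpegin → buakgpegin.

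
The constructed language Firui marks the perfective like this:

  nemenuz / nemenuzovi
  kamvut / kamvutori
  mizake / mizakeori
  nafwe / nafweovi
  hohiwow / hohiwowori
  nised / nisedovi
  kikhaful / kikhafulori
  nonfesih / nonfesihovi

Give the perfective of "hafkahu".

hafkahuori

nafwe and mizake both end in -e yet inflect differently (nafweovi, mizakeori), so the final letter is not what conditions the rule; the first letter is.
"hafkahu" begins with h-. The one such stem in the data (hohiwow → hohiwowori) adds -ori, so the same rule applies.
So hafkahu → hafkahuori.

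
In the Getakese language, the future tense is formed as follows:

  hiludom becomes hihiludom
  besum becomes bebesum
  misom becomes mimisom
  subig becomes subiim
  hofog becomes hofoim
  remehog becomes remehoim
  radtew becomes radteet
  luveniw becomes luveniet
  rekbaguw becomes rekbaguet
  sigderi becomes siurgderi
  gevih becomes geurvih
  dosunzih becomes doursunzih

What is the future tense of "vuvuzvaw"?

hiludom and hofog both have last vowel 'o' yet inflect differently (hihiludom, hofoim), so the last vowel is not what conditions the rule; the final letter is.
"vuvuzvaw" ends in -w. The stems ending in -w (radtew → radteet, luveniw → luveniet, rekbaguw → rekbaguet) drop the final letter and add -et.
So vuvuzvaw → vuvuzvaet.

vuvuzvaet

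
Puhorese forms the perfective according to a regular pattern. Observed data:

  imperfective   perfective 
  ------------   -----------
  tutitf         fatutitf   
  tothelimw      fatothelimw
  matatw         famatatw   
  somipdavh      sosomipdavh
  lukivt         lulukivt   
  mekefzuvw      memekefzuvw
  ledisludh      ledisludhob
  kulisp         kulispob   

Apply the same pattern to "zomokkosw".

tothelimw and mekefzuvw both end in -w yet inflect differently (fatothelimw, memekefzuvw), so the final letter is not what conditions the rule; the second-to-last letter is.
"zomokkosw" has second-to-last letter 's'. The one such stem in the data (kulisp → kulispob) adds -ob, so the same rule applies.
So zomokkosw → zomokkoswob.

zomokkoswob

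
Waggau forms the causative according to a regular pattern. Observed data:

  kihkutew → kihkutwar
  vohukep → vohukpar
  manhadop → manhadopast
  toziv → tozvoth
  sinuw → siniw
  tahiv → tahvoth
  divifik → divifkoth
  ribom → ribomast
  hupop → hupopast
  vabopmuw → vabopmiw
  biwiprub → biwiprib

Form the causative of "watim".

"watim" has last vowel 'i'. The stems whose last vowel is 'i' (toziv → tozvoth, divifik → divifkoth, tahiv → tahvoth) delete the last vowel and add -oth.
So watim → watmoth.

watmoth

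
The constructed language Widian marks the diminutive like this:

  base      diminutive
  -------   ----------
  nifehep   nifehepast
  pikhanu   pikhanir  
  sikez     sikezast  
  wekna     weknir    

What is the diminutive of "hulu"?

pikhanu and nifehep both have 3 vowels yet inflect differently (pikhanir, nifehepast), so the number of vowels is not what conditions the rule; whether the stem ends in a vowel or a consonant is.
"hulu" ends in a vowel. The stems ending in a vowel (wekna → weknir, pikhanu → pikhanir) drop the final letter and add -ir.
The other pattern: stems ending in a consonant add -ast.
So hulu → hulir.

hulir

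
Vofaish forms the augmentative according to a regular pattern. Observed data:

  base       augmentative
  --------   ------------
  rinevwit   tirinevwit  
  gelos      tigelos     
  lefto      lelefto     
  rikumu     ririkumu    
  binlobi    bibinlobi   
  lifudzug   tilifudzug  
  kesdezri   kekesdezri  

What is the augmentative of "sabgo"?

rikumu and lifudzug both have last vowel 'u' yet inflect differently (ririkumu, tilifudzug), so the last vowel is not what conditions the rule; whether the stem ends in a vowel or a consonant is.
"sabgo" ends in a vowel. The stems ending in a vowel (kesdezri → kekesdezri, rikumu → ririkumu, binlobi → bibinlobi) repeat the first consonant+vowel as a prefix.
The other pattern: stems ending in a consonant add the prefix ti-.
So sabgo → sasabgo.

sasabgo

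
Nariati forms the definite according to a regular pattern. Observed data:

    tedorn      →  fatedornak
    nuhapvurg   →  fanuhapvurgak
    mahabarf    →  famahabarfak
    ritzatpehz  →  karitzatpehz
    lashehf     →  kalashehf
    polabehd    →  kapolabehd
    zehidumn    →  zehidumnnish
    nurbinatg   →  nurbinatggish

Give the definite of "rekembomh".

mahabarf and lashehf both end in -f yet inflect differently (famahabarfak, kalashehf), so the final letter is not what conditions the rule; the second-to-last letter is.
"rekembomh" has second-to-last letter 'm'. The one such stem in the data (zehidumn → zehidumnnish) doubles the final consonant and adds -ish (as does nurbinatg), so the same rule applies.
So rekembomh → rekembomhhish.

rekembomhhish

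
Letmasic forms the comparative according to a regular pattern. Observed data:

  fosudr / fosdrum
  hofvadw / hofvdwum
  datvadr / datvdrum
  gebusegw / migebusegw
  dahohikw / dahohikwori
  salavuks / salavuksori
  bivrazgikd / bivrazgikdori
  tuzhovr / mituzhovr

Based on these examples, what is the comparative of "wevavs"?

dahohikw and hofvadw both end in -w yet inflect differently (dahohikwori, hofvdwum), so the final letter is not what conditions the rule; the second-to-last letter is.
"wevavs" has second-to-last letter 'v'. The one such stem in the data (tuzhovr → mituzhovr) adds the prefix mi-, so the same rule applies.
The other patterns: stems whose second-to-last letter is 'k' add -ori; stems whose second-to-last letter is 'd' delete the last vowel and add -um.
So wevavs → miwevavs.

miwevavs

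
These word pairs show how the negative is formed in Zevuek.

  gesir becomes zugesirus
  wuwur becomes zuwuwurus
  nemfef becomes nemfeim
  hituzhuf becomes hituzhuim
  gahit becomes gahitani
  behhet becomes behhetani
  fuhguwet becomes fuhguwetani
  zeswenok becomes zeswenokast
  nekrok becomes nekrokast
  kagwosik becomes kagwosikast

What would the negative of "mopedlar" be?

wuwur and hituzhuf both have last vowel 'u' yet inflect differently (zuwuwurus, hituzhuim), so the last vowel is not what conditions the rule; the final letter is.
"mopedlar" ends in -r. The stems ending in -r (gesir → zugesirus, wuwur → zuwuwurus) add zu- … -us around the stem.
So mopedlar → zumopedlarus.

zumopedlarus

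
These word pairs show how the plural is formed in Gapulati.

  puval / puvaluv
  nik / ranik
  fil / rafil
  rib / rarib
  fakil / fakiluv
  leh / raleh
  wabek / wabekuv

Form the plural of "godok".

godokuv

nik and wabek both end in -k yet inflect differently (ranik, wabekuv), so the final letter is not what conditions the rule; the number of vowels is.
"godok" has 2 vowels. The stems with 2 vowels (wabek → wabekuv, puval → puvaluv, fakil → fakiluv) add -uv.
So godok → godokuv.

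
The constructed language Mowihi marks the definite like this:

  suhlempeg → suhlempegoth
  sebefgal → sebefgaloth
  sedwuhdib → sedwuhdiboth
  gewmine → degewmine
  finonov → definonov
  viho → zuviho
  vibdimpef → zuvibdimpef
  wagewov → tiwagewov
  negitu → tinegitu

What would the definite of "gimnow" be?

degimnow

"gimnow" begins with g-. The one such stem in the data (gewmine → degewmine) adds the prefix de-, so the same rule applies.
The other patterns: stems beginning with s- add -oth; stems beginning with v- add the prefix zu-; stems beginning with n- or w- add the prefix ti-.
So gimnow → degimnow.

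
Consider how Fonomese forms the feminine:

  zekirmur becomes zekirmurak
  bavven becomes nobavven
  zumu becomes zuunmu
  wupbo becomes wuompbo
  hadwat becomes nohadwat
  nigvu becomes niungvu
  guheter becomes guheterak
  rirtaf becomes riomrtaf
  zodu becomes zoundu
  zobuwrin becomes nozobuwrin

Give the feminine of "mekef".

zekirmur and zumu both have last vowel 'u' yet inflect differently (zekirmurak, zuunmu), so the last vowel is not what conditions the rule; the final letter is.
"mekef" ends in -f. The one such stem in the data (rirtaf → riomrtaf) inserts -om- after the first vowel (as does wupbo), so the same rule applies.
The other patterns: stems ending in -r add -ak; stems ending in -u insert -un- after the first vowel; stems ending in -n or -t add the prefix no-.
So mekef → meomkef.

meomkef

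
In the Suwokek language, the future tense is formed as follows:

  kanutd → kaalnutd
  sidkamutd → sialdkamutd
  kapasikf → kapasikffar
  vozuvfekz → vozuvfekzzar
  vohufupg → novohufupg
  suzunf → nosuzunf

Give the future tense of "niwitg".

kapasikf and suzunf both end in -f yet inflect differently (kapasikffar, nosuzunf), so the final letter is not what conditions the rule; the second-to-last letter is.
"niwitg" has second-to-last letter 't'. The stems whose second-to-last letter is 't' (kanutd → kaalnutd, sidkamutd → sialdkamutd) insert -al- after the first vowel.
So niwitg → nialwitg.

nialwitg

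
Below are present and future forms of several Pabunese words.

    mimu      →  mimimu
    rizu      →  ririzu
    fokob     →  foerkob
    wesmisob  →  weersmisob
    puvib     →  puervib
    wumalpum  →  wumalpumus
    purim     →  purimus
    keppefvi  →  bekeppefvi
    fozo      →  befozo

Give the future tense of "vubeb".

mimu and wumalpum both have last vowel 'u' yet inflect differently (mimimu, wumalpumus), so the last vowel is not what conditions the rule; the final letter is.
"vubeb" ends in -b. The stems ending in -b (fokob → foerkob, wesmisob → weersmisob, puvib → puervib) insert -er- after the first vowel.
The other patterns: stems ending in -u repeat the first consonant+vowel as a prefix; stems ending in -m add -us; stems ending in -i or -o add the prefix be-.
So vubeb → vuerbeb.

vuerbeb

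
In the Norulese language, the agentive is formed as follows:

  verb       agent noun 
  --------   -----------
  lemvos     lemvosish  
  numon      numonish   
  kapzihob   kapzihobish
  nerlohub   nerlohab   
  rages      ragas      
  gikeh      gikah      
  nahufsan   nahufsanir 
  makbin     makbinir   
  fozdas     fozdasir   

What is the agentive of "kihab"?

kapzihob and nerlohub both end in -b yet inflect differently (kapzihobish, nerlohab), so the final letter is not what conditions the rule; the last vowel is.
"kihab" has last vowel 'a'. The stems whose last vowel is 'a' (nahufsan → nahufsanir, fozdas → fozdasir) add -ir.
The other patterns: stems whose last vowel is 'o' add -ish; stems whose last vowel is 'e' or 'u' change the last vowel to 'a'.
So kihab → kihabir.

kihabir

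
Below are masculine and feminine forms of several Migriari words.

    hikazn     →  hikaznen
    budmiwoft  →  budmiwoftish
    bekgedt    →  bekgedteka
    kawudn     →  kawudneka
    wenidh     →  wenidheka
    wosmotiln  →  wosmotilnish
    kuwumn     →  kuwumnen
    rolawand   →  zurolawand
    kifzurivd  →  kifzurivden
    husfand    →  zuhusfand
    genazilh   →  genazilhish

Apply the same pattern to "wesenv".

zuwesenv

bekgedt and budmiwoft both end in -t yet inflect differently (bekgedteka, budmiwoftish), so the final letter is not what conditions the rule; the second-to-last letter is.
"wesenv" has second-to-last letter 'n'. The stems whose second-to-last letter is 'n' (rolawand → zurolawand, husfand → zuhusfand) add the prefix zu-.
So wesenv → zuwesenv.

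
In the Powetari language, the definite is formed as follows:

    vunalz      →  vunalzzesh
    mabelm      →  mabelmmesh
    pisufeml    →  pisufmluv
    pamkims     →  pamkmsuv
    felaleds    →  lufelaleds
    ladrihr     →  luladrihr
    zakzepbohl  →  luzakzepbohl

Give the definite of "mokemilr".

pamkims and felaleds both end in -s yet inflect differently (pamkmsuv, lufelaleds), so the final letter is not what conditions the rule; the second-to-last letter is.
"mokemilr" has second-to-last letter 'l'. The stems whose second-to-last letter is 'l' (vunalz → vunalzzesh, mabelm → mabelmmesh) double the final consonant and add -esh.
The other patterns: stems whose second-to-last letter is 'm' delete the last vowel and add -uv; stems whose second-to-last letter is 'd' or 'h' add the prefix lu-.
So mokemilr → mokemilrresh.

mokemilrresh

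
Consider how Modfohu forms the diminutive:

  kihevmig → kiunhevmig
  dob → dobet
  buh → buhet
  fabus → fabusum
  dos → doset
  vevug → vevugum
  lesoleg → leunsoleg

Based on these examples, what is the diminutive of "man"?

dos and fabus both end in -s yet inflect differently (doset, fabusum), so the final letter is not what conditions the rule; the number of vowels is.
"man" has 1 vowel. The stems with 1 vowel (dos → doset, buh → buhet, dob → dobet) add -et.
The other patterns: stems with 2 vowels add -um; stems with 3 vowels insert -un- after the first vowel.
So man → manet.

manet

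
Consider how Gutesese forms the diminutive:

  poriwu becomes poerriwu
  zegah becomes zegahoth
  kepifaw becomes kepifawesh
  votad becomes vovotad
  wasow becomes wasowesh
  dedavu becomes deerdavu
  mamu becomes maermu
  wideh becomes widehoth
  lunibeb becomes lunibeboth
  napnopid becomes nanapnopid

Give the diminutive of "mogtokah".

"mogtokah" ends in -h. The stems ending in -h (zegah → zegahoth, wideh → widehoth) add -oth.
So mogtokah → mogtokahoth.

mogtokahoth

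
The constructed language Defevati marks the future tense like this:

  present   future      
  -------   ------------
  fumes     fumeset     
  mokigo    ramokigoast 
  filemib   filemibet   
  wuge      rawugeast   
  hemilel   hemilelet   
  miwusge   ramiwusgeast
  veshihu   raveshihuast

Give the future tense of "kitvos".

"kitvos" ends in a consonant. The stems ending in a consonant (filemib → filemibet, hemilel → hemilelet, fumes → fumeset) add -et.
The other pattern: stems ending in a vowel add ra- … -ast around the stem.
So kitvos → kitvoset.

kitvoset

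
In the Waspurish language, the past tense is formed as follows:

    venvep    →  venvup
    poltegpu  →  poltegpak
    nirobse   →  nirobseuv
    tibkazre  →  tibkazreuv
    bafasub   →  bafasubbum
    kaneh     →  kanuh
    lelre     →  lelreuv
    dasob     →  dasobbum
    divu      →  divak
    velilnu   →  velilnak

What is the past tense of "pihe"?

piheuv

bafasub and poltegpu both have last vowel 'u' yet inflect differently (bafasubbum, poltegpak), so the last vowel is not what conditions the rule; the final letter is.
"pihe" ends in -e. The stems ending in -e (lelre → lelreuv, nirobse → nirobseuv, tibkazre → tibkazreuv) add -uv.
So pihe → piheuv.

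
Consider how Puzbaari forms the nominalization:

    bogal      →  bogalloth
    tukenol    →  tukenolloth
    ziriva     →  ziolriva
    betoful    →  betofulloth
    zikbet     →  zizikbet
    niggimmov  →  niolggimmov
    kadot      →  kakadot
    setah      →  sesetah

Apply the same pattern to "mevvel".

mevvelloth

niggimmov and tukenol both have last vowel 'o' yet inflect differently (niolggimmov, tukenolloth), so the last vowel is not what conditions the rule; the final letter is.
"mevvel" ends in -l. The stems ending in -l (tukenol → tukenolloth, bogal → bogalloth, betoful → betofulloth) double the final consonant and add -oth.
The other patterns: stems ending in -a or -v insert -ol- after the first vowel; stems ending in -h or -t repeat the first consonant+vowel as a prefix.
So mevvel → mevvelloth.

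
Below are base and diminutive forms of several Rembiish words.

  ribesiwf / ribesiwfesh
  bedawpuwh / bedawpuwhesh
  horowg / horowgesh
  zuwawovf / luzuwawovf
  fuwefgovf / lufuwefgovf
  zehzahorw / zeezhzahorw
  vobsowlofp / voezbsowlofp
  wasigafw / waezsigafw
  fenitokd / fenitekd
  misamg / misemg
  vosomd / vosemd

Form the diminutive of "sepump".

ribesiwf and zuwawovf both end in -f yet inflect differently (ribesiwfesh, luzuwawovf), so the final letter is not what conditions the rule; the second-to-last letter is.
"sepump" has second-to-last letter 'm'. The stems whose second-to-last letter is 'm' (misamg → misemg, vosomd → vosemd) change the last vowel to 'e'.
So sepump → sepemp.

sepemp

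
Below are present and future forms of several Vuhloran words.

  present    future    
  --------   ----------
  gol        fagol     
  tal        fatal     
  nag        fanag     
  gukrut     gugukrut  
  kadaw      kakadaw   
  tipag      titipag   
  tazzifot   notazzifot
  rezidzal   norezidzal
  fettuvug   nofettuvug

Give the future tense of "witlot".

wiwitlot

nag and tipag both end in -g yet inflect differently (fanag, titipag), so the final letter is not what conditions the rule; the number of vowels is.
"witlot" has 2 vowels. The stems with 2 vowels (gukrut → gugukrut, kadaw → kakadaw, tipag → titipag) repeat the first consonant+vowel as a prefix.
The other patterns: stems with 1 vowel add the prefix fa-; stems with 3 vowels add the prefix no-.
So witlot → wiwitlot.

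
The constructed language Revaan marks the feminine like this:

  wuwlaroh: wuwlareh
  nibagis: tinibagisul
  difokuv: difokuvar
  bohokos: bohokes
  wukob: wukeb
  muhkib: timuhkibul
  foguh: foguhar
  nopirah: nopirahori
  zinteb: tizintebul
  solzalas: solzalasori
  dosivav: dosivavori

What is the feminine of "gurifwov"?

gurifwev

wukob and zinteb both end in -b yet inflect differently (wukeb, tizintebul), so the final letter is not what conditions the rule; the last vowel is.
"gurifwov" has last vowel 'o'. The stems whose last vowel is 'o' (bohokos → bohokes, wuwlaroh → wuwlareh, wukob → wukeb) change the last vowel to 'e'.
The other patterns: stems whose last vowel is 'e' or 'i' add ti- … -ul around the stem; stems whose last vowel is 'a' add -ori; stems whose last vowel is 'u' add -ar.
So gurifwov → gurifwev.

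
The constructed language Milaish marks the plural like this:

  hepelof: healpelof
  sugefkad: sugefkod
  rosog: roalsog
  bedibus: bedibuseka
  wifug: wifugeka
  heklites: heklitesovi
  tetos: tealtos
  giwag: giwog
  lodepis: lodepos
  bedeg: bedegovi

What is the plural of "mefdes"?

heklites and tetos both end in -s yet inflect differently (heklitesovi, tealtos), so the final letter is not what conditions the rule; the last vowel is.
"mefdes" has last vowel 'e'. The stems whose last vowel is 'e' (bedeg → bedegovi, heklites → heklitesovi) add -ovi.
The other patterns: stems whose last vowel is 'o' insert -al- after the first vowel; stems whose last vowel is 'u' add -eka; stems whose last vowel is 'a' or 'i' change the last vowel to 'o'.
So mefdes → mefdesovi.

mefdesovi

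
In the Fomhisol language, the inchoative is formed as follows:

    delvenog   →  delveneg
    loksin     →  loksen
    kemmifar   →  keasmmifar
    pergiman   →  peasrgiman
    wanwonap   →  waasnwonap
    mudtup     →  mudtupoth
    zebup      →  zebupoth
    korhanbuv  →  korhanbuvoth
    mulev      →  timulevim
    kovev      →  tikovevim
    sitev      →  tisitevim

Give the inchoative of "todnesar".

toasdnesar

"todnesar" has last vowel 'a'. The stems whose last vowel is 'a' (kemmifar → keasmmifar, pergiman → peasrgiman, wanwonap → waasnwonap) insert -as- after the first vowel.
The other patterns: stems whose last vowel is 'i' or 'o' change the last vowel to 'e'; stems whose last vowel is 'u' add -oth; stems whose last vowel is 'e' add ti- … -im around the stem.
So todnesar → toasdnesar.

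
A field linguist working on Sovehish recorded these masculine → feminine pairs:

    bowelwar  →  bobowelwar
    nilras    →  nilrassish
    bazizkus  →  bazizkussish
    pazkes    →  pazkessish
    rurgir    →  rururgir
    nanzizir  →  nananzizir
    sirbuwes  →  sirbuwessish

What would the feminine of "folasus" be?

folasussish

"folasus" ends in -s. The stems ending in -s (bazizkus → bazizkussish, sirbuwes → sirbuwessish, pazkes → pazkessish) double the final consonant and add -ish.
The other pattern: stems ending in -r repeat the first consonant+vowel as a prefix.
So folasus → folasussish.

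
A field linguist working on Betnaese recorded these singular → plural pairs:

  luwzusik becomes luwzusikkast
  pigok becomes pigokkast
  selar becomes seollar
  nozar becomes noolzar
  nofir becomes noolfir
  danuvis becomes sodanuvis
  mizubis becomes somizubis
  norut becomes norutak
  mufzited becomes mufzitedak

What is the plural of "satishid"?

satishidak

luwzusik and nofir both have last vowel 'i' yet inflect differently (luwzusikkast, noolfir), so the last vowel is not what conditions the rule; the final letter is.
"satishid" ends in -d. The one such stem in the data (mufzited → mufzitedak) adds -ak, so the same rule applies.
So satishid → satishidak.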